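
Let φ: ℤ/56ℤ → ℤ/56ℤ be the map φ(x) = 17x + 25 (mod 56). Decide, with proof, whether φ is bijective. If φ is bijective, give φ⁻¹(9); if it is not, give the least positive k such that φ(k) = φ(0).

By definition, injectivity means: for all a, b in the domain, φ(a) = φ(b) implies a = b.
If φ(a) = φ(b), then 17a ≡ 17b (mod 56). Because gcd(17, 56) = 1, we may cancel 17 to get a ≡ b (mod 56).
We now compute 17⁻¹ mod 56 explicitly. Euclid's algorithm: 56 = 3·17 + 5, 17 = 3·5 + 2, 5 = 2·2 + 1; back-substituting gives 1 = 33·17 − 10·56, so 17⁻¹ ≡ 33 (mod 56).
Then y ↦ 33(y − 25) is a two-sided inverse to φ, so every y ∈ ℤ/56ℤ has a preimage.
Therefore φ is bijective.
Since φ is bijective, we compute φ⁻¹(9): solve 17x + 25 ≡ 9 (mod 56), i.e. 17x ≡ 40 (mod 56).
Multiplying by 17⁻¹ = 33 gives x ≡ 33·40 = 1320 = 23·56 + 32 ≡ 32 (mod 56).
Check: φ(32) = 17·32 + 25 = 569 = 10·56 + 9 ≡ 9 (mod 56).

32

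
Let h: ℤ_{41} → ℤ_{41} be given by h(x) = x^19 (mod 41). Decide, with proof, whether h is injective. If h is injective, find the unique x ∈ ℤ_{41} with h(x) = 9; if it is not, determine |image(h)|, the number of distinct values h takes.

Since 41 is prime, the nonzero elements of ℤ_{41} form a cyclic group of order 40.
As gcd(19, 40) = 1, raising to the 19th power is a bijection on this group: if a^19 ≡ b^19 then (ab^{−1})^19 = 1, and the only element of order dividing gcd(19, 40) = 1 is 1, so a = b.
With h(0) = 0 this makes h injective on all of ℤ_{41}, hence bijective (finite equal-size domain and codomain). In particular h is injective.
Since h is injective, we find the preimage of 9. The inverse of x ↦ x^19 on (ℤ_{41})^× is x ↦ x^19, because 19·19 = 361 = 9·40 + 1 ≡ 1 (mod 40) and x^{40} = 1 for x ≠ 0 (Fermat). So h⁻¹(9) = 9^19 mod 41.
Repeated squaring mod 41: 9^1 ≡ 9, 9^2 ≡ 9² = 81 ≡ 40, 9^4 ≡ 40² = 1600 ≡ 1, 9^8 ≡ 1² = 1, 9^16 ≡ 1² = 1. Since 19 = 16 + 2 + 1, 9^19 ≡ 1·40·9: 1·40 = 40, then 40·9 = 360 ≡ 32. So 9^19 ≡ 32 (mod 41).
Hence h⁻¹(9) = 32.

32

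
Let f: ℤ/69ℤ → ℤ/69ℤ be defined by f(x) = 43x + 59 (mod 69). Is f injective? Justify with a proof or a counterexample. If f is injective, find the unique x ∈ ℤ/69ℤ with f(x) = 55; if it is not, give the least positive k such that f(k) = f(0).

32

Recall: f is injective when f(x_1) = f(x_2) forces x_1 = x_2.
If f(x_1) = f(x_2), then 43x_1 ≡ 43x_2 (mod 69). Because gcd(43, 69) = 1, we may cancel 43 to get x_1 ≡ x_2 (mod 69).
So f is injective.
We now compute 43⁻¹ mod 69 explicitly. Euclid's algorithm: 69 = 1·43 + 26, 43 = 1·26 + 17, 26 = 1·17 + 9, 17 = 1·9 + 8, 9 = 1·8 + 1; back-substituting gives 1 = 61·43 − 38·69, so 43⁻¹ ≡ 61 (mod 69).
Since f is injective, we find f⁻¹(55): we need 43x ≡ 55 − 59 ≡ 65 (mod 69). Using 43⁻¹ = 61: x ≡ 61·65 = 3965 = 57·69 + 32, so x = 32.
Check: f(32) = 43·32 + 59 = 1435 = 20·69 + 55 ≡ 55 (mod 69).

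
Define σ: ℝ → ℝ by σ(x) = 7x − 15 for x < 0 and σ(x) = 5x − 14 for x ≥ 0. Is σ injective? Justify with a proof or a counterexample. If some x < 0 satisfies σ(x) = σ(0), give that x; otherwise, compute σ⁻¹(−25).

Both pieces are strictly increasing (slopes 7 and 5), so each is injective on its own interval.
The left piece maps (−∞, 0) onto (−∞, −15); the right piece maps [0, ∞) onto [−14, ∞).
These images are disjoint, so no value is attained by both pieces. Hence σ is injective.
Because the two images are disjoint, no x < 0 has σ(x) = σ(0), so we compute σ⁻¹(−25): −25 lies in (−∞, −15), so solve 7x − 15 = −25: x = (−25 + 15)/7 = −10/7.

-10/7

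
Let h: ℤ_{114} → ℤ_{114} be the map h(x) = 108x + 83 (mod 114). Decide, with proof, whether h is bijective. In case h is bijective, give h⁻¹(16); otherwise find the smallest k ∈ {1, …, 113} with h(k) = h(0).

We have gcd(108, 114) = 6 > 1. Taking a = 0 and b = 19: h(0) = 83 and h(19) = 108·19 + 83 = 2135 ≡ 83 (mod 114).
So h(0) = h(19) while 0 ≠ 19, so h is not injective, hence not bijective.
Since h is not bijective, we find the least positive k with h(k) = h(0): this means 108k ≡ 0 (mod 114), i.e. 114 ∣ 108k. Since gcd(108, 114) = 6, dividing through by 6 this holds exactly when 19 ∣ 18k, and as gcd(18, 19) = 1, exactly when 19 ∣ k.
The smallest positive such k is 19.

19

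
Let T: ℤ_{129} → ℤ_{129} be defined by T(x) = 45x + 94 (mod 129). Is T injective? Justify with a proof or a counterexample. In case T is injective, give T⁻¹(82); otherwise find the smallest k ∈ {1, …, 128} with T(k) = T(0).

43

Recall: T is injective if T(x_1) = T(x_2) implies x_1 = x_2.
We have gcd(45, 129) = 3 > 1. Taking x_1 = 0 and x_2 = 43: T(0) = 94 and T(43) = 45·43 + 94 = 2029 ≡ 94 (mod 129).
So T(0) = T(43) while 0 ≠ 43, hence T is not injective.
Since T is not injective, we find the least positive k with T(k) = T(0): this means 45k ≡ 0 (mod 129), i.e. 129 ∣ 45k. Since gcd(45, 129) = 3, dividing through by 3 this holds exactly when 43 ∣ 15k, and as gcd(15, 43) = 1, exactly when 43 ∣ k.
The smallest positive such k is 43.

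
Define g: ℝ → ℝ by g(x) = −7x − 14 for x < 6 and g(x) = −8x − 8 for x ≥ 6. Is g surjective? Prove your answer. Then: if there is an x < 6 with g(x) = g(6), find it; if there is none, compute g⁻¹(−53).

39/7

Both pieces are strictly decreasing (slopes −7 and −8), so each is injective on its own interval.
The left piece maps (−∞, 6) onto (−56, ∞); the right piece maps [6, ∞) onto (−∞, −56].
These images together cover ℝ, so g is surjective.
Because the two images are disjoint, no x < 6 has g(x) = g(6), so we compute g⁻¹(−53): −53 lies in (−56, ∞), so solve −7x − 14 = −53: x = (−53 + 14)/(−7) = 39/7.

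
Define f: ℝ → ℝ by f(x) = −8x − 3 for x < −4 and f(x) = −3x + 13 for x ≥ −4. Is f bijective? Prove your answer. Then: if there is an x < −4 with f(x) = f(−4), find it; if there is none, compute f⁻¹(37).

Both pieces are strictly decreasing (slopes −8 and −3), so each is injective on its own interval.
The left piece maps (−∞, −4) onto (29, ∞); the right piece maps [−4, ∞) onto (−∞, 25].
The images leave a gap (29 has no preimage), so f is not surjective, hence not bijective.
Because the two images are disjoint, no x < −4 has f(x) = f(−4), so we compute f⁻¹(37): 37 lies in (29, ∞), so solve −8x − 3 = 37: x = (37 + 3)/(−8) = −5.

-5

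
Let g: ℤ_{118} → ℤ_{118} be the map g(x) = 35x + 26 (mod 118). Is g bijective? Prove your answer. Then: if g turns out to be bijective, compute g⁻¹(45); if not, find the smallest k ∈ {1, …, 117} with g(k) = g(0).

41

Suppose g(u) = g(v) in ℤ_{118}. Then 35u + 26 ≡ 35v + 26 (mod 118), therefore 35(u − v) ≡ 0 (mod 118).
Since gcd(35, 118) = 1, 35 is invertible modulo 118, thus u − v ≡ 0 (mod 118), i.e. u = v.
We now compute 35⁻¹ mod 118 explicitly. Euclid's algorithm: 118 = 3·35 + 13, 35 = 2·13 + 9, 13 = 1·9 + 4, 9 = 2·4 + 1; back-substituting gives 1 = 27·35 − 8·118, so 35⁻¹ ≡ 27 (mod 118).
For any y ∈ ℤ_{118}, x = 27(y − 26) mod 118 satisfies g(x) = 35·27(y − 26) + 26 ≡ y (since 35·27 ≡ 1 mod 118). So every y has a preimage.
So g is bijective.
Since g is bijective, we compute g⁻¹(45): solve 35x + 26 ≡ 45 (mod 118), i.e. 35x ≡ 19 (mod 118).
Multiplying by 35⁻¹ = 27 gives x ≡ 27·19 = 513 = 4·118 + 41 ≡ 41 (mod 118).
Check: g(41) = 35·41 + 26 = 1461 = 12·118 + 45 ≡ 45 (mod 118).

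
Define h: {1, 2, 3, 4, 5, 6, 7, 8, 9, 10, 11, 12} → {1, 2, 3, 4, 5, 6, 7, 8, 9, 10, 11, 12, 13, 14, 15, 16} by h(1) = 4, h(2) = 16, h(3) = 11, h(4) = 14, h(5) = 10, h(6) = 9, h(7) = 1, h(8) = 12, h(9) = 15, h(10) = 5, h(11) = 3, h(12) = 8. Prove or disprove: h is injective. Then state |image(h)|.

The values h(1), …, h(12) are 4, 16, 11, 14, 10, 9, 1, 12, 15, 5, 3, 8 — all distinct.
So h(x_1) = h(x_2) only when x_1 = x_2, and h is injective.
The image of h is {1, 3, 4, 5, 8, 9, 10, 11, 12, 14, 15, 16}, which has 12 elements.

12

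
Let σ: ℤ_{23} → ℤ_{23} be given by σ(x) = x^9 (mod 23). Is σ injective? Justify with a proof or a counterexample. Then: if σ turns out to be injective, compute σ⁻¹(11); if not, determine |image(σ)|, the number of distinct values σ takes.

Since 23 is prime, the nonzero elements of ℤ_{23} form a cyclic group of order 22.
As gcd(9, 22) = 1, raising to the 9th power is a bijection on this group: if x_1^9 ≡ x_2^9 then (x_1x_2^{−1})^9 = 1, and the only element of order dividing gcd(9, 22) = 1 is 1, so x_1 = x_2.
With σ(0) = 0 this makes σ injective on all of ℤ_{23}, hence bijective (finite equal-size domain and codomain). In particular σ is injective.
Since σ is injective, we find the preimage of 11. The inverse of x ↦ x^9 on (ℤ_{23})^× is x ↦ x^5, because 9·5 = 45 = 2·22 + 1 ≡ 1 (mod 22) and x^{22} = 1 for x ≠ 0 (Fermat). So σ⁻¹(11) = 11^5 mod 23.
Repeated squaring mod 23: 11^1 ≡ 11, 11^2 ≡ 11² = 121 ≡ 6, 11^4 ≡ 6² = 36 ≡ 13. Since 5 = 4 + 1, 11^5 ≡ 13·11: 13·11 = 143 ≡ 5. So 11^5 ≡ 5 (mod 23).
Hence σ⁻¹(11) = 5.

5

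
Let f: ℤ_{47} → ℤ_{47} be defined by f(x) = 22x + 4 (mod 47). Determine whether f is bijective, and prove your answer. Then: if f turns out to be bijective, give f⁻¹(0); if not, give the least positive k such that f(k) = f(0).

Recall that f is injective if f(a) = f(b) implies a = b.
If f(a) = f(b), then 22a ≡ 22b (mod 47). Because gcd(22, 47) = 1, we may cancel 22 to get a ≡ b (mod 47).
We now compute 22⁻¹ mod 47 explicitly. Euclid's algorithm: 47 = 2·22 + 3, 22 = 7·3 + 1; back-substituting gives 1 = 15·22 − 7·47, so 22⁻¹ ≡ 15 (mod 47).
Then y ↦ 15(y − 4) is a two-sided inverse to f, so every y ∈ ℤ_{47} has a preimage.
Therefore f is bijective.
Since f is bijective, we compute f⁻¹(0): solve 22x + 4 ≡ 0 (mod 47), i.e. 22x ≡ 43 (mod 47).
Multiplying by 22⁻¹ = 15 gives x ≡ 15·43 = 645 = 13·47 + 34 ≡ 34 (mod 47).
Check: f(34) = 22·34 + 4 = 752 = 16·47 + 0 ≡ 0 (mod 47).

34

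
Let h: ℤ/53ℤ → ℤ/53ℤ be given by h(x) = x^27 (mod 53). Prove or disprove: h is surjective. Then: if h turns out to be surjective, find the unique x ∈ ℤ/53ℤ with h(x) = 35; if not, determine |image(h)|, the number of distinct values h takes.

18

Since 53 is prime, the nonzero elements of ℤ/53ℤ form a cyclic group of order 52.
As gcd(27, 52) = 1, raising to the 27th power is a bijection on this group: if s^27 ≡ t^27 then (st^{−1})^27 = 1, and the only element of order dividing gcd(27, 52) = 1 is 1, so s = t.
With h(0) = 0 this makes h injective on all of ℤ/53ℤ, hence bijective (finite equal-size domain and codomain). In particular h is surjective.
Since h is surjective, we find the preimage of 35. The inverse of x ↦ x^27 on (ℤ/53ℤ)^× is x ↦ x^27, because 27·27 = 729 = 14·52 + 1 ≡ 1 (mod 52) and x^{52} = 1 for x ≠ 0 (Fermat). So h⁻¹(35) = 35^27 mod 53.
Repeated squaring mod 53: 35^1 ≡ 35, 35^2 ≡ 35² = 1225 ≡ 6, 35^4 ≡ 6² = 36, 35^8 ≡ 36² = 1296 ≡ 24, 35^16 ≡ 24² = 576 ≡ 46. Since 27 = 16 + 8 + 2 + 1, 35^27 ≡ 46·24·6·35: 46·24 = 1104 ≡ 44, then 44·6 = 264 ≡ 52, then 52·35 = 1820 ≡ 18. So 35^27 ≡ 18 (mod 53).
Hence h⁻¹(35) = 18.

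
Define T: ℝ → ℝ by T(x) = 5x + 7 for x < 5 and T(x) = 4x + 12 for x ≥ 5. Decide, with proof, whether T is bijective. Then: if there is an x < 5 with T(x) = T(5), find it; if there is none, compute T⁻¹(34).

11/2

Both pieces are strictly increasing (slopes 5 and 4), so each is injective on its own interval.
The left piece maps (−∞, 5) onto (−∞, 32); the right piece maps [5, ∞) onto [32, ∞).
Since 32 = 32, the images partition ℝ: T is injective and surjective, hence bijective.
Because the two images are disjoint, no x < 5 has T(x) = T(5), so we compute T⁻¹(34): 34 lies in [32, ∞), so solve 4x + 12 = 34: x = (34 − 12)/4 = 11/2.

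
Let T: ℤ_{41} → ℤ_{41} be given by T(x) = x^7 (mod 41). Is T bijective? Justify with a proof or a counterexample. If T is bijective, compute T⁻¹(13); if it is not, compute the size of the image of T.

Since 41 is prime, the nonzero elements of ℤ_{41} form a cyclic group of order 40.
As gcd(7, 40) = 1, raising to the 7th power is a bijection on this group: if s^7 ≡ t^7 then (st^{−1})^7 = 1, and the only element of order dividing gcd(7, 40) = 1 is 1, so s = t.
With T(0) = 0 this makes T injective on all of ℤ_{41}, hence bijective (finite equal-size domain and codomain). In particular T is bijective.
Since T is bijective, we find the preimage of 13. The inverse of x ↦ x^7 on (ℤ_{41})^× is x ↦ x^23, because 7·23 = 161 = 4·40 + 1 ≡ 1 (mod 40) and x^{40} = 1 for x ≠ 0 (Fermat). So T⁻¹(13) = 13^23 mod 41.
Repeated squaring mod 41: 13^1 ≡ 13, 13^2 ≡ 13² = 169 ≡ 5, 13^4 ≡ 5² = 25, 13^8 ≡ 25² = 625 ≡ 10, 13^16 ≡ 10² = 100 ≡ 18. Since 23 = 16 + 4 + 2 + 1, 13^23 ≡ 18·25·5·13: 18·25 = 450 ≡ 40, then 40·5 = 200 ≡ 36, then 36·13 = 468 ≡ 17. So 13^23 ≡ 17 (mod 41).
Hence T⁻¹(13) = 17.

17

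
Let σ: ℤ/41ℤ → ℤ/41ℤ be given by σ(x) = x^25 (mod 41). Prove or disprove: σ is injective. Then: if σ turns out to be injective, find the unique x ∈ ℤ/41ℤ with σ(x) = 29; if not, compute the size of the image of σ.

σ(3): Repeated squaring mod 41: 3^1 ≡ 3, 3^2 ≡ 3² = 9, 3^4 ≡ 9² = 81 ≡ 40, 3^8 ≡ 40² = 1600 ≡ 1, 3^16 ≡ 1² = 1. Since 25 = 16 + 8 + 1, 3^25 ≡ 1·1·3: 1·1 = 1, then 1·3 = 3. So 3^25 ≡ 3 (mod 41).
σ(7): Repeated squaring mod 41: 7^1 ≡ 7, 7^2 ≡ 7² = 49 ≡ 8, 7^4 ≡ 8² = 64 ≡ 23, 7^8 ≡ 23² = 529 ≡ 37, 7^16 ≡ 37² = 1369 ≡ 16. Since 25 = 16 + 8 + 1, 7^25 ≡ 16·37·7: 16·37 = 592 ≡ 18, then 18·7 = 126 ≡ 3. So 7^25 ≡ 3 (mod 41).
So σ(3) = σ(7) = 3 while 3 ≠ 7, therefore σ is not injective.
Since σ is not injective, we determine |image(σ)|. Computing x^25 mod 41 for each x (by repeated squaring, reducing mod 41 at every step), the values σ(0), σ(1), …, σ(40) are: 0, 1, 32, 3, 40, 9, 14, 3, 9, 9, 1, 38, 38, 3, 14, 27, 1, 14, 1, 14, 32, 9, 27, 40, 27, 40, 14, 27, 38, 3, 3, 40, 32, 32, 38, 27, 32, 1, 38, 9, 40.
The distinct values are {0, 1, 3, 9, 14, 27, 32, 38, 40}; there are 9 of them.

9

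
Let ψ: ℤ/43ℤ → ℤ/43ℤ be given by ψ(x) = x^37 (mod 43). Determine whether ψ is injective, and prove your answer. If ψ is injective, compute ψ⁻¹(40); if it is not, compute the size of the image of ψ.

Since 43 is prime, the nonzero elements of ℤ/43ℤ form a cyclic group of order 42.
As gcd(37, 42) = 1, raising to the 37th power is a bijection on this group: if s^37 ≡ t^37 then (st^{−1})^37 = 1, and the only element of order dividing gcd(37, 42) = 1 is 1, so s = t.
With ψ(0) = 0 this makes ψ injective on all of ℤ/43ℤ, hence bijective (finite equal-size domain and codomain). In particular ψ is injective.
Since ψ is injective, we find the preimage of 40. The inverse of x ↦ x^37 on (ℤ/43ℤ)^× is x ↦ x^25, because 37·25 = 925 = 22·42 + 1 ≡ 1 (mod 42) and x^{42} = 1 for x ≠ 0 (Fermat). So ψ⁻¹(40) = 40^25 mod 43.
Repeated squaring mod 43: 40^1 ≡ 40, 40^2 ≡ 40² = 1600 ≡ 9, 40^4 ≡ 9² = 81 ≡ 38, 40^8 ≡ 38² = 1444 ≡ 25, 40^16 ≡ 25² = 625 ≡ 23. Since 25 = 16 + 8 + 1, 40^25 ≡ 23·25·40: 23·25 = 575 ≡ 16, then 16·40 = 640 ≡ 38. So 40^25 ≡ 38 (mod 43).
Hence ψ⁻¹(40) = 38.

38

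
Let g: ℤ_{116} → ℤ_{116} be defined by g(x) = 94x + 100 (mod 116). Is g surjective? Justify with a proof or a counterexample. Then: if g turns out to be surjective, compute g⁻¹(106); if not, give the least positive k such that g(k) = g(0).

58

Since gcd(94, 116) = 2, we have 94x ≡ 0 (mod 2) for all x, so g(x) ≡ 0 (mod 2).
But 1 ≢ 0 (mod 2), so 1 ∈ ℤ_{116} has no preimage. Therefore g is not surjective.
Since g is not surjective, we find the least positive k with g(k) = g(0): this means 94k ≡ 0 (mod 116), i.e. 116 ∣ 94k. Since gcd(94, 116) = 2, dividing through by 2 this holds exactly when 58 ∣ 47k, and as gcd(47, 58) = 1, exactly when 58 ∣ k.
The smallest positive such k is 58.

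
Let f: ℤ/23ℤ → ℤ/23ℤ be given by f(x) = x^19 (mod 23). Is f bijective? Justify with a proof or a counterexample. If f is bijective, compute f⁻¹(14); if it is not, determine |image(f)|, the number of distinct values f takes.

19

Since 23 is prime, the nonzero elements of ℤ/23ℤ form a cyclic group of order 22.
As gcd(19, 22) = 1, raising to the 19th power is a bijection on this group: if a^19 ≡ b^19 then (ab^{−1})^19 = 1, and the only element of order dividing gcd(19, 22) = 1 is 1, so a = b.
With f(0) = 0 this makes f injective on all of ℤ/23ℤ, hence bijective (finite equal-size domain and codomain). In particular f is bijective.
Since f is bijective, we find the preimage of 14. The inverse of x ↦ x^19 on (ℤ/23ℤ)^× is x ↦ x^7, because 19·7 = 133 = 6·22 + 1 ≡ 1 (mod 22) and x^{22} = 1 for x ≠ 0 (Fermat). So f⁻¹(14) = 14^7 mod 23.
Repeated squaring mod 23: 14^1 ≡ 14, 14^2 ≡ 14² = 196 ≡ 12, 14^4 ≡ 12² = 144 ≡ 6. Since 7 = 4 + 2 + 1, 14^7 ≡ 6·12·14: 6·12 = 72 ≡ 3, then 3·14 = 42 ≡ 19. So 14^7 ≡ 19 (mod 23).
Hence f⁻¹(14) = 19.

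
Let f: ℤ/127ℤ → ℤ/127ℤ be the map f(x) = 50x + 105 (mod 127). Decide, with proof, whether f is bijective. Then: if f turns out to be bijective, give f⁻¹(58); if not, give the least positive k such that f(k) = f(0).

27

Recall that f is injective if f(x_1) = f(x_2) implies x_1 = x_2.
If f(x_1) = f(x_2), then 50x_1 ≡ 50x_2 (mod 127). Because gcd(50, 127) = 1, we may cancel 50 to get x_1 ≡ x_2 (mod 127).
We now compute 50⁻¹ mod 127 explicitly. Euclid's algorithm: 127 = 2·50 + 27, 50 = 1·27 + 23, 27 = 1·23 + 4, 23 = 5·4 + 3, 4 = 1·3 + 1; back-substituting gives 1 = 94·50 − 37·127, so 50⁻¹ ≡ 94 (mod 127).
For any y ∈ ℤ/127ℤ, x = 94(y − 105) mod 127 satisfies f(x) = 50·94(y − 105) + 105 ≡ y (since 50·94 ≡ 1 mod 127). So every y has a preimage.
Therefore f is bijective.
Since f is bijective, we find f⁻¹(58): we need 50x ≡ 58 − 105 ≡ 80 (mod 127). Using 50⁻¹ = 94: x ≡ 94·80 = 7520 = 59·127 + 27, so x = 27.
Check: f(27) = 50·27 + 105 = 1455 = 11·127 + 58 ≡ 58 (mod 127).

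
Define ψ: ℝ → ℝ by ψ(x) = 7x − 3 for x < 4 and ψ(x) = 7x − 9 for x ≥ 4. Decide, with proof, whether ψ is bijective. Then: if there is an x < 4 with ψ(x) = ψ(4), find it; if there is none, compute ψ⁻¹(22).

Both pieces are strictly increasing (slopes 7 and 7), so each is injective on its own interval.
The left piece maps (−∞, 4) onto (−∞, 25); the right piece maps [4, ∞) onto [19, ∞).
These images overlap. In particular ψ(4) = 19 (right piece), and solving 7x − 3 = 19 on the left piece gives x = 22/7 < 4.
So ψ(22/7) = ψ(4) with 22/7 ≠ 4, and ψ is not injective, hence not bijective. This x = 22/7 is the requested value below 4.

22/7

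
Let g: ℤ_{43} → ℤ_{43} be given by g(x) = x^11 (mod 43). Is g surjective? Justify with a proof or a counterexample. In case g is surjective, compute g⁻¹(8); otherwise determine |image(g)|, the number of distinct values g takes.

22

Since 43 is prime, the nonzero elements of ℤ_{43} form a cyclic group of order 42.
As gcd(11, 42) = 1, raising to the 11th power is a bijection on this group: if x_1^11 ≡ x_2^11 then (x_1x_2^{−1})^11 = 1, and the only element of order dividing gcd(11, 42) = 1 is 1, so x_1 = x_2.
With g(0) = 0 this makes g injective on all of ℤ_{43}, hence bijective (finite equal-size domain and codomain). In particular g is surjective.
Since g is surjective, we find the preimage of 8. The inverse of x ↦ x^11 on (ℤ_{43})^× is x ↦ x^23, because 11·23 = 253 = 6·42 + 1 ≡ 1 (mod 42) and x^{42} = 1 for x ≠ 0 (Fermat). So g⁻¹(8) = 8^23 mod 43.
Repeated squaring mod 43: 8^1 ≡ 8, 8^2 ≡ 8² = 64 ≡ 21, 8^4 ≡ 21² = 441 ≡ 11, 8^8 ≡ 11² = 121 ≡ 35, 8^16 ≡ 35² = 1225 ≡ 21. Since 23 = 16 + 4 + 2 + 1, 8^23 ≡ 21·11·21·8: 21·11 = 231 ≡ 16, then 16·21 = 336 ≡ 35, then 35·8 = 280 ≡ 22. So 8^23 ≡ 22 (mod 43).
Hence g⁻¹(8) = 22.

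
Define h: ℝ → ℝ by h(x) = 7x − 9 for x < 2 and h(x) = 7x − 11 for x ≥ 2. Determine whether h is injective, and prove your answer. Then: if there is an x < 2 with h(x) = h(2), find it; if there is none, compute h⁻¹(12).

Both pieces are strictly increasing (slopes 7 and 7), so each is injective on its own interval.
The left piece maps (−∞, 2) onto (−∞, 5); the right piece maps [2, ∞) onto [3, ∞).
These images overlap. In particular h(2) = 3 (right piece), and solving 7x − 9 = 3 on the left piece gives x = 12/7 < 2.
So h(12/7) = h(2) with 12/7 ≠ 2, and h is not injective. This x = 12/7 is the requested value below 2.

12/7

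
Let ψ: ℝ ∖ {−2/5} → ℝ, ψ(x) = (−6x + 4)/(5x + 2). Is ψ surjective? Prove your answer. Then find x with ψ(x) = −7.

If ψ(x) = −6/5, cross-multiplying gives 5(−6x + 4) = −6(5x + 2), which simplifies to 20 = −12 — false.  So −6/5 has no preimage and ψ is not surjective.
Solving ψ(x) = −7: cross-multiplying gives −6x + 4 = −7(5x + 2), which rearranges to 29x = −18, so x = −18/29.

-18/29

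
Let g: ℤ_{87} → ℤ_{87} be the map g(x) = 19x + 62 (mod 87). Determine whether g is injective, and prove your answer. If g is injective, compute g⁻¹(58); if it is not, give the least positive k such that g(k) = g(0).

41

By definition, injectivity means: for all a, b in the domain, g(a) = g(b) implies a = b.
Suppose g(a) = g(b) in ℤ_{87}. Then 19a + 62 ≡ 19b + 62 (mod 87), thus 19(a − b) ≡ 0 (mod 87).
Since gcd(19, 87) = 1, 19 is invertible modulo 87, therefore a − b ≡ 0 (mod 87), i.e. a = b.
Hence g is injective.
We now compute 19⁻¹ mod 87 explicitly. Euclid's algorithm: 87 = 4·19 + 11, 19 = 1·11 + 8, 11 = 1·8 + 3, 8 = 2·3 + 2, 3 = 1·2 + 1; back-substituting gives 1 = 55·19 − 12·87, so 19⁻¹ ≡ 55 (mod 87).
Since g is injective, we find g⁻¹(58): we need 19x ≡ 58 − 62 ≡ 83 (mod 87). Using 19⁻¹ = 55: x ≡ 55·83 = 4565 = 52·87 + 41, so x = 41.
Check: g(41) = 19·41 + 62 = 841 = 9·87 + 58 ≡ 58 (mod 87).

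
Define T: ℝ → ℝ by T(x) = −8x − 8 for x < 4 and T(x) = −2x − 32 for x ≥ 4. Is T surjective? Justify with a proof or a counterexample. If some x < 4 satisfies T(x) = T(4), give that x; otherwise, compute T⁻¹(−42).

Both pieces are strictly decreasing (slopes −8 and −2), so each is injective on its own interval.
The left piece maps (−∞, 4) onto (−40, ∞); the right piece maps [4, ∞) onto (−∞, −40].
These images together cover ℝ, so T is surjective.
Because the two images are disjoint, no x < 4 has T(x) = T(4), so we compute T⁻¹(−42): −42 lies in (−∞, −40], so solve −2x − 32 = −42: x = (−42 + 32)/(−2) = 5.

5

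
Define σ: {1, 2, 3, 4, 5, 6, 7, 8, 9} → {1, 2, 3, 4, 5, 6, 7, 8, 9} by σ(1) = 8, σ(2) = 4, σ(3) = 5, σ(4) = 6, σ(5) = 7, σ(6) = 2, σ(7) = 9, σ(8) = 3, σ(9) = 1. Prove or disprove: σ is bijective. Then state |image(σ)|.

9

The values 8, 4, 5, 6, 7, 2, 9, 3, 1 are a permutation of {1, 2, 3, 4, 5, 6, 7, 8, 9}: each element appears exactly once.
So σ is injective and surjective, hence bijective.
The image of σ is {1, 2, 3, 4, 5, 6, 7, 8, 9}, which has 9 elements.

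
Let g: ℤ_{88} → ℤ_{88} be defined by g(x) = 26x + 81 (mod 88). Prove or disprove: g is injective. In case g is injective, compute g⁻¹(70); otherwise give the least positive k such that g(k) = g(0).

44

Recall: g is injective when g(x_1) = g(x_2) forces x_1 = x_2.
We have gcd(26, 88) = 2 > 1. Taking x_1 = 0 and x_2 = 44: g(0) = 81 and g(44) = 26·44 + 81 = 1225 ≡ 81 (mod 88).
So g(0) = g(44) while 0 ≠ 44, hence g is not injective.
Since g is not injective, we find the least positive k with g(k) = g(0): this means 26k ≡ 0 (mod 88), i.e. 88 ∣ 26k. Since gcd(26, 88) = 2, dividing through by 2 this holds exactly when 44 ∣ 13k, and as gcd(13, 44) = 1, exactly when 44 ∣ k.
The smallest positive such k is 44.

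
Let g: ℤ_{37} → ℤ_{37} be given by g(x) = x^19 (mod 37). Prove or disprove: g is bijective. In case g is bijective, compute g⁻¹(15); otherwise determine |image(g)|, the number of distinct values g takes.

22

Since 37 is prime, the nonzero elements of ℤ_{37} form a cyclic group of order 36.
As gcd(19, 36) = 1, raising to the 19th power is a bijection on this group: if a^19 ≡ b^19 then (ab^{−1})^19 = 1, and the only element of order dividing gcd(19, 36) = 1 is 1, so a = b.
With g(0) = 0 this makes g injective on all of ℤ_{37}, hence bijective (finite equal-size domain and codomain). In particular g is bijective.
Since g is bijective, we find the preimage of 15. The inverse of x ↦ x^19 on (ℤ_{37})^× is x ↦ x^19, because 19·19 = 361 = 10·36 + 1 ≡ 1 (mod 36) and x^{36} = 1 for x ≠ 0 (Fermat). So g⁻¹(15) = 15^19 mod 37.
Repeated squaring mod 37: 15^1 ≡ 15, 15^2 ≡ 15² = 225 ≡ 3, 15^4 ≡ 3² = 9, 15^8 ≡ 9² = 81 ≡ 7, 15^16 ≡ 7² = 49 ≡ 12. Since 19 = 16 + 2 + 1, 15^19 ≡ 12·3·15: 12·3 = 36, then 36·15 = 540 ≡ 22. So 15^19 ≡ 22 (mod 37).
Hence g⁻¹(15) = 22.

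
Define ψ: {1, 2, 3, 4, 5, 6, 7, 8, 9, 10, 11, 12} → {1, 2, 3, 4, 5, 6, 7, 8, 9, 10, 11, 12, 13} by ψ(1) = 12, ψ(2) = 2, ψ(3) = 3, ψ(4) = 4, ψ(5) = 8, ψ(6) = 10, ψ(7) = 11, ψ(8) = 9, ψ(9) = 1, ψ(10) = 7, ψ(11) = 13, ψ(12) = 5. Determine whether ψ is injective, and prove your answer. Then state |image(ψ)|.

The values ψ(1), …, ψ(12) are 12, 2, 3, 4, 8, 10, 11, 9, 1, 7, 13, 5 — all distinct.
So ψ(u) = ψ(v) only when u = v, and ψ is injective.
The image of ψ is {1, 2, 3, 4, 5, 7, 8, 9, 10, 11, 12, 13}, which has 12 elements.

12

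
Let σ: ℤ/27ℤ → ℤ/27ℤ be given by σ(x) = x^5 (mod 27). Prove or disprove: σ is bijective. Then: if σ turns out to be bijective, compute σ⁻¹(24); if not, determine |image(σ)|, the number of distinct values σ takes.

19

σ(0) = 0^5 = 0.
σ(3): Repeated squaring mod 27: 3^1 ≡ 3, 3^2 ≡ 3² = 9, 3^4 ≡ 9² = 81 ≡ 0. Since 5 = 4 + 1, 3^5 ≡ 0·3: 0·3 = 0. So 3^5 ≡ 0 (mod 27).
So σ(0) = σ(3) = 0 while 0 ≠ 3, thus σ is not injective, hence not bijective.
Since σ is not bijective, we determine |image(σ)|. Computing x^5 mod 27 for each x (by repeated squaring, reducing mod 27 at every step), the values σ(0), σ(1), …, σ(26) are: 0, 1, 5, 0, 25, 20, 0, 13, 17, 0, 19, 23, 0, 16, 11, 0, 4, 8, 0, 10, 14, 0, 7, 2, 0, 22, 26.
The distinct values are {0, 1, 2, 4, 5, 7, 8, 10, 11, 13, 14, 16, 17, 19, 20, 22, 23, 25, 26}; there are 19 of them.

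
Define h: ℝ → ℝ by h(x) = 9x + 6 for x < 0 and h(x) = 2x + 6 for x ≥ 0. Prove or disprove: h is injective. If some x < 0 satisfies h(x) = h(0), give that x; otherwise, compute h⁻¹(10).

Both pieces are strictly increasing (slopes 9 and 2), so each is injective on its own interval.
The left piece maps (−∞, 0) onto (−∞, 6); the right piece maps [0, ∞) onto [6, ∞).
These images are disjoint, so no value is attained by both pieces. Thus h is injective.
Because the two images are disjoint, no x < 0 has h(x) = h(0), so we compute h⁻¹(10): 10 lies in [6, ∞), so solve 2x + 6 = 10: x = (10 − 6)/2 = 2.

2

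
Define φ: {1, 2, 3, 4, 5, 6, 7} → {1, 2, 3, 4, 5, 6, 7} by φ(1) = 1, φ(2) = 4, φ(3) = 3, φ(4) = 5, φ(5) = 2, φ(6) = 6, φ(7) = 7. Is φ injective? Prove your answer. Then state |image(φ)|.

7

The values φ(1), …, φ(7) are 1, 4, 3, 5, 2, 6, 7 — all distinct.
So φ(a) = φ(b) only when a = b, and φ is injective.
The image of φ is {1, 2, 3, 4, 5, 6, 7}, which has 7 elements.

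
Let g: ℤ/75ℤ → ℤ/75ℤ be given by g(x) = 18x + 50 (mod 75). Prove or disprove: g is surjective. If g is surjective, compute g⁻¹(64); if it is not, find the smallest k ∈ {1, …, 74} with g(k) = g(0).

Since gcd(18, 75) = 3, we have 18x ≡ 0 (mod 3) for all x, so g(x) ≡ 2 (mod 3).
But 0 ≢ 2 (mod 3), so 0 ∈ ℤ/75ℤ has no preimage. Hence g is not surjective.
Since g is not surjective, we find the least positive k with g(k) = g(0): this means 18k ≡ 0 (mod 75), i.e. 75 ∣ 18k. Since gcd(18, 75) = 3, dividing through by 3 this holds exactly when 25 ∣ 6k, and as gcd(6, 25) = 1, exactly when 25 ∣ k.
The smallest positive such k is 25.

25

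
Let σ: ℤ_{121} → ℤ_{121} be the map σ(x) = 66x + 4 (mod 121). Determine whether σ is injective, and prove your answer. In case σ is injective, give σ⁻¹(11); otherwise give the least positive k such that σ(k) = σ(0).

We have gcd(66, 121) = 11 > 1. Taking s = 0 and t = 11: σ(0) = 4 and σ(11) = 66·11 + 4 = 730 ≡ 4 (mod 121).
So σ(0) = σ(11) while 0 ≠ 11, thus σ is not injective.
Since σ is not injective, we find the least positive k with σ(k) = σ(0): this means 66k ≡ 0 (mod 121), i.e. 121 ∣ 66k. Since gcd(66, 121) = 11, dividing through by 11 this holds exactly when 11 ∣ 6k, and as gcd(6, 11) = 1, exactly when 11 ∣ k.
The smallest positive such k is 11.

11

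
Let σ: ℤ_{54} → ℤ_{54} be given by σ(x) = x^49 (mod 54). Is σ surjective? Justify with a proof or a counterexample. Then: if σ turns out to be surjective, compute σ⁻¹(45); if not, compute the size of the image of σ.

σ(0) = 0^49 = 0.
σ(6): Repeated squaring mod 54: 6^1 ≡ 6, 6^2 ≡ 6² = 36, 6^4 ≡ 36² = 1296 ≡ 0, 6^8 ≡ 0² = 0, 6^16 ≡ 0² = 0, 6^32 ≡ 0² = 0. Since 49 = 32 + 16 + 1, 6^49 ≡ 0·0·6: 0·0 = 0, then 0·6 = 0. So 6^49 ≡ 0 (mod 54).
So σ(0) = σ(6) = 0 while 0 ≠ 6, thus σ is not injective.
A non-injective map from the 54-element set ℤ_{54} to itself takes at most 53 distinct values, so it cannot be surjective. Therefore σ is not surjective.
Since σ is not surjective, we determine |image(σ)|. Computing x^49 mod 54 for each x (by repeated squaring, reducing mod 54 at every step), the values σ(0), σ(1), …, σ(53) are: 0, 1, 38, 27, 40, 23, 0, 25, 8, 27, 10, 47, 0, 49, 32, 27, 34, 17, 0, 19, 2, 27, 4, 41, 0, 43, 26, 27, 28, 11, 0, 13, 50, 27, 52, 35, 0, 37, 20, 27, 22, 5, 0, 7, 44, 27, 46, 29, 0, 31, 14, 27, 16, 53.
The distinct values are {0, 1, 2, 4, 5, 7, 8, 10, 11, 13, 14, 16, 17, 19, 20, 22, 23, 25, 26, 27, 28, 29, 31, 32, 34, 35, 37, 38, 40, 41, 43, 44, 46, 47, 49, 50, 52, 53}; there are 38 of them.

38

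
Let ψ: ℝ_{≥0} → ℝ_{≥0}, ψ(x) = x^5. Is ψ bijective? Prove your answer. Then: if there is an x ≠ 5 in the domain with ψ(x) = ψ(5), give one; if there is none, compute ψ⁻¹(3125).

5

On ℝ_{≥0}, x ↦ x^5 is strictly increasing (injective) and for any y ∈ ℝ_{≥0} the 5th root y^{1/5} lies in ℝ_{≥0} (surjective). So ψ is bijective.
Since x ↦ x^5 is strictly increasing on ℝ_{≥0}, it is injective there, so no x ≠ 5 in the domain has ψ(x) = ψ(5). We therefore compute ψ⁻¹(3125) = 3125^{1/5} = 5 (indeed 5^5 = 3125).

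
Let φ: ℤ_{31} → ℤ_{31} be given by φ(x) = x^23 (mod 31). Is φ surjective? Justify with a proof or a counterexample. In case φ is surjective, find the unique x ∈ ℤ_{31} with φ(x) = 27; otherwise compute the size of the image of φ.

Since 31 is prime, the nonzero elements of ℤ_{31} form a cyclic group of order 30.
As gcd(23, 30) = 1, raising to the 23rd power is a bijection on this group: if s^23 ≡ t^23 then (st^{−1})^23 = 1, and the only element of order dividing gcd(23, 30) = 1 is 1, so s = t.
With φ(0) = 0 this makes φ injective on all of ℤ_{31}, hence bijective (finite equal-size domain and codomain). In particular φ is surjective.
Since φ is surjective, we find the preimage of 27. The inverse of x ↦ x^23 on (ℤ_{31})^× is x ↦ x^17, because 23·17 = 391 = 13·30 + 1 ≡ 1 (mod 30) and x^{30} = 1 for x ≠ 0 (Fermat). So φ⁻¹(27) = 27^17 mod 31.
Repeated squaring mod 31: 27^1 ≡ 27, 27^2 ≡ 27² = 729 ≡ 16, 27^4 ≡ 16² = 256 ≡ 8, 27^8 ≡ 8² = 64 ≡ 2, 27^16 ≡ 2² = 4. Since 17 = 16 + 1, 27^17 ≡ 4·27: 4·27 = 108 ≡ 15. So 27^17 ≡ 15 (mod 31).
Hence φ⁻¹(27) = 15.

15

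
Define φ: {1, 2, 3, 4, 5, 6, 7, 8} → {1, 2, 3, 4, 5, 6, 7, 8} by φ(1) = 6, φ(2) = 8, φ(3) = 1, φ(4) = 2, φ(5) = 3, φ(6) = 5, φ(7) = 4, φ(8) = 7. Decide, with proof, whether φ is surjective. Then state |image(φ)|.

8

Every element of the codomain has a preimage: 1 = φ(3), 2 = φ(4), 3 = φ(5), 4 = φ(7), 5 = φ(6), 6 = φ(1), 7 = φ(8), 8 = φ(2).
So φ is surjective.
The image of φ is {1, 2, 3, 4, 5, 6, 7, 8}, which has 8 elements.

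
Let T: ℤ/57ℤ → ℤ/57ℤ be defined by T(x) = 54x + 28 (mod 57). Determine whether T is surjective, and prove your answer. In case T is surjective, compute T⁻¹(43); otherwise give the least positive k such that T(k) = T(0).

19

Since gcd(54, 57) = 3, we have 54x ≡ 0 (mod 3) for all x, so T(x) ≡ 1 (mod 3).
But 0 ≢ 1 (mod 3), so 0 ∈ ℤ/57ℤ has no preimage. So T is not surjective.
Since T is not surjective, we find the least positive k with T(k) = T(0): this means 54k ≡ 0 (mod 57), i.e. 57 ∣ 54k. Since gcd(54, 57) = 3, dividing through by 3 this holds exactly when 19 ∣ 18k, and as gcd(18, 19) = 1, exactly when 19 ∣ k.
The smallest positive such k is 19.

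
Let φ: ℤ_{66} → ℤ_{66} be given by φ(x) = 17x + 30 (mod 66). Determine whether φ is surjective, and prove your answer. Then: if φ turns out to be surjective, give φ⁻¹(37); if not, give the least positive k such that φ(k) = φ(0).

47

Since gcd(17, 66) = 1, 17 is invertible modulo 66. Euclid's algorithm: 66 = 3·17 + 15, 17 = 1·15 + 2, 15 = 7·2 + 1; back-substituting gives 1 = 35·17 − 9·66, so 17⁻¹ ≡ 35 (mod 66).
For any y ∈ ℤ_{66}, x = 35(y − 30) mod 66 satisfies φ(x) = 17·35(y − 30) + 30 ≡ y (since 17·35 ≡ 1 mod 66). So every y has a preimage.
Therefore φ is surjective.
Since φ is surjective, we find φ⁻¹(37): we need 17x ≡ 37 − 30 ≡ 7 (mod 66). Using 17⁻¹ = 35: x ≡ 35·7 = 245 = 3·66 + 47, so x = 47.
Check: φ(47) = 17·47 + 30 = 829 = 12·66 + 37 ≡ 37 (mod 66).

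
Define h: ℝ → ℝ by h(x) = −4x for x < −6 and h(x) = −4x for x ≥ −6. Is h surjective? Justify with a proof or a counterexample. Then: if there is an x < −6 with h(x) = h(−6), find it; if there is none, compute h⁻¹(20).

-5

Both pieces are strictly decreasing (slopes −4 and −4), so each is injective on its own interval.
The left piece maps (−∞, −6) onto (24, ∞); the right piece maps [−6, ∞) onto (−∞, 24].
These images together cover ℝ, so h is surjective.
Because the two images are disjoint, no x < −6 has h(x) = h(−6), so we compute h⁻¹(20): 20 lies in (−∞, 24], so solve −4x = 20: x = (20 − 0)/(−4) = −5.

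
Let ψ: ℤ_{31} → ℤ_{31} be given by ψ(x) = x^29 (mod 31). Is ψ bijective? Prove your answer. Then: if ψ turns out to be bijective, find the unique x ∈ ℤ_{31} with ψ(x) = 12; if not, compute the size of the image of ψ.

Since 31 is prime, the nonzero elements of ℤ_{31} form a cyclic group of order 30.
As gcd(29, 30) = 1, raising to the 29th power is a bijection on this group: if s^29 ≡ t^29 then (st^{−1})^29 = 1, and the only element of order dividing gcd(29, 30) = 1 is 1, so s = t.
With ψ(0) = 0 this makes ψ injective on all of ℤ_{31}, hence bijective (finite equal-size domain and codomain). In particular ψ is bijective.
Since ψ is bijective, we find the preimage of 12. The inverse of x ↦ x^29 on (ℤ_{31})^× is x ↦ x^29, because 29·29 = 841 = 28·30 + 1 ≡ 1 (mod 30) and x^{30} = 1 for x ≠ 0 (Fermat). So ψ⁻¹(12) = 12^29 mod 31.
Repeated squaring mod 31: 12^1 ≡ 12, 12^2 ≡ 12² = 144 ≡ 20, 12^4 ≡ 20² = 400 ≡ 28, 12^8 ≡ 28² = 784 ≡ 9, 12^16 ≡ 9² = 81 ≡ 19. Since 29 = 16 + 8 + 4 + 1, 12^29 ≡ 19·9·28·12: 19·9 = 171 ≡ 16, then 16·28 = 448 ≡ 14, then 14·12 = 168 ≡ 13. So 12^29 ≡ 13 (mod 31).
Hence ψ⁻¹(12) = 13.

13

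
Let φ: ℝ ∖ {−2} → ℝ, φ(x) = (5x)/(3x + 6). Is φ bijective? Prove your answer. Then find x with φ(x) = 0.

If φ(x) = 5/3, cross-multiplying gives 3(5x) = 5(3x + 6), which simplifies to 0 = 30 — false.  So 5/3 has no preimage and φ is not surjective.
Therefore φ is not bijective.
Solving φ(x) = 0: cross-multiplying gives 5x = 0(3x + 6), which rearranges to 5x = 0, so x = 0.

0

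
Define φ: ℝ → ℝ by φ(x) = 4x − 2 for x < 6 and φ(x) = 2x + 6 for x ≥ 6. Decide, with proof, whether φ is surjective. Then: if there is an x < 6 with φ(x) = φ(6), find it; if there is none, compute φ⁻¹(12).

5

Both pieces are strictly increasing (slopes 4 and 2), so each is injective on its own interval.
The left piece maps (−∞, 6) onto (−∞, 22); the right piece maps [6, ∞) onto [18, ∞).
The union (−∞, 22) ∪ [18, ∞) covers ℝ, so φ is surjective.
For the follow-up: the images overlap, so an x < 6 with φ(x) = φ(6) exists. φ(6) = 18; solving 4x − 2 = 18 for x < 6 gives x = (18 + 2)/4 = 5.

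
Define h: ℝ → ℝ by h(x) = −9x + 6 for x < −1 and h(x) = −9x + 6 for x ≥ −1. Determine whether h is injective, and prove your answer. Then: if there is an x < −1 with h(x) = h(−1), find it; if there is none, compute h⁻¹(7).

Both pieces are strictly decreasing (slopes −9 and −9), so each is injective on its own interval.
The left piece maps (−∞, −1) onto (15, ∞); the right piece maps [−1, ∞) onto (−∞, 15].
These images are disjoint, so no value is attained by both pieces. Hence h is injective.
Because the two images are disjoint, no x < −1 has h(x) = h(−1), so we compute h⁻¹(7): 7 lies in (−∞, 15], so solve −9x + 6 = 7: x = (7 − 6)/(−9) = −1/9.

-1/9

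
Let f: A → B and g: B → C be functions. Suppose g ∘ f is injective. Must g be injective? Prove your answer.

not injective

No. Take A = {1, 2, 3}, B = {1, 2, 3, 4, 5, 6}, C = {1, 2, 3, 4, 5, 6}, f(a) = a for each a ∈ A, and g(b) = 5 if b ∈ {5, 6} else g(b) = b.
Then g ∘ f = f is injective (A ⊂ B and f is the inclusion), but g(5) = g(6) = 5 with 5 ≠ 6, so g is not injective.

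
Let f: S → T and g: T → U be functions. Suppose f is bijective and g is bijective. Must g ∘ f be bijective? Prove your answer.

bijective

Injectivity: if g(f(s)) = g(f(t)) then f(s) = f(t) (g injective) so s = t (f injective).
Surjectivity: for c ∈ U pick b with g(b) = c, then a with f(a) = b; then (g ∘ f)(a) = c.
So g ∘ f is bijective.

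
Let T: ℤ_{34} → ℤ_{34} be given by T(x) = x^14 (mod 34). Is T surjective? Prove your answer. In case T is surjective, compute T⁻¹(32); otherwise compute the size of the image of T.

18

T(16): Repeated squaring mod 34: 16^1 ≡ 16, 16^2 ≡ 16² = 256 ≡ 18, 16^4 ≡ 18² = 324 ≡ 18, 16^8 ≡ 18² = 324 ≡ 18. Since 14 = 8 + 4 + 2, 16^14 ≡ 18·18·18: 18·18 = 324 ≡ 18, then 18·18 = 324 ≡ 18. So 16^14 ≡ 18 (mod 34).
T(18): Repeated squaring mod 34: 18^1 ≡ 18, 18^2 ≡ 18² = 324 ≡ 18, 18^4 ≡ 18² = 324 ≡ 18, 18^8 ≡ 18² = 324 ≡ 18. Since 14 = 8 + 4 + 2, 18^14 ≡ 18·18·18: 18·18 = 324 ≡ 18, then 18·18 = 324 ≡ 18. So 18^14 ≡ 18 (mod 34).
So T(16) = T(18) = 18 while 16 ≠ 18, so T is not injective.
A non-injective map from the 34-element set ℤ_{34} to itself takes at most 33 distinct values, so it cannot be surjective. Therefore T is not surjective.
Since T is not surjective, we determine |image(T)|. Computing x^14 mod 34 for each x (by repeated squaring, reducing mod 34 at every step), the values T(0), T(1), …, T(33) are: 0, 1, 30, 19, 16, 15, 26, 25, 4, 21, 8, 9, 32, 33, 2, 13, 18, 17, 18, 13, 2, 33, 32, 9, 8, 21, 4, 25, 26, 15, 16, 19, 30, 1.
The distinct values are {0, 1, 2, 4, 8, 9, 13, 15, 16, 17, 18, 19, 21, 25, 26, 30, 32, 33}; there are 18 of them.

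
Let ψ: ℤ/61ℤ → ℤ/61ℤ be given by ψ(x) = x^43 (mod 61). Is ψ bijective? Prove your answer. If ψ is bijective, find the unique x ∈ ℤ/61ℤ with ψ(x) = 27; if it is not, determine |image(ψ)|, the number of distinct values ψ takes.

Since 61 is prime, the nonzero elements of ℤ/61ℤ form a cyclic group of order 60.
As gcd(43, 60) = 1, raising to the 43rd power is a bijection on this group: if x_1^43 ≡ x_2^43 then (x_1x_2^{−1})^43 = 1, and the only element of order dividing gcd(43, 60) = 1 is 1, so x_1 = x_2.
With ψ(0) = 0 this makes ψ injective on all of ℤ/61ℤ, hence bijective (finite equal-size domain and codomain). In particular ψ is bijective.
Since ψ is bijective, we find the preimage of 27. The inverse of x ↦ x^43 on (ℤ/61ℤ)^× is x ↦ x^7, because 43·7 = 301 = 5·60 + 1 ≡ 1 (mod 60) and x^{60} = 1 for x ≠ 0 (Fermat). So ψ⁻¹(27) = 27^7 mod 61.
Repeated squaring mod 61: 27^1 ≡ 27, 27^2 ≡ 27² = 729 ≡ 58, 27^4 ≡ 58² = 3364 ≡ 9. Since 7 = 4 + 2 + 1, 27^7 ≡ 9·58·27: 9·58 = 522 ≡ 34, then 34·27 = 918 ≡ 3. So 27^7 ≡ 3 (mod 61).
Hence ψ⁻¹(27) = 3.

3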